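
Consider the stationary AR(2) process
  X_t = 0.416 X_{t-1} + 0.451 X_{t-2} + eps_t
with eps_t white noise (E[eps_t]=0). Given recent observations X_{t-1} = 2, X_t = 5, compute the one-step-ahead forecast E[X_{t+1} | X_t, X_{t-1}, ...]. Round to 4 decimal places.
E[X_{t+1} \mid \mathcal F_t] = 2.9820

For an AR(p) model X_t = c + sum_i phi_i X_{t-i} + eps_t, the
one-step-ahead conditional mean is
  E[X_{t+1} | X_t, ...] = c + sum_i phi_i X_{t+1-i}.
Substitute known values:
  E[X_{t+1} | ...] = (0.416) * (5) + (0.451) * (2)
                   = 2.9820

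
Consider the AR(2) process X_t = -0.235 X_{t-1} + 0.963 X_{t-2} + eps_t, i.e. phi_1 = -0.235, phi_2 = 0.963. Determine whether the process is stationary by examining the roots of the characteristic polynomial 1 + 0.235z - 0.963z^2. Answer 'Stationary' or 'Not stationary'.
\text{Not stationary}

The AR(p) characteristic polynomial is P(z) = 1 + 0.235z - 0.963z^2.
Stationarity requires all roots to lie outside the unit circle, i.e. |z| > 1 for every root.
Set 1 + (0.235) z + (-0.963) z^2 = 0, i.e. a z^2 + b z + c = 0 with a = -0.963, b = 0.235, c = 1.
Discriminant D = b^2 - 4ac = (0.235)^2 - 4*(-0.963)*1 = 0.055225 - (-3.852) = 3.907225.
D >= 0, so the roots are real: z = (-b +/- sqrt(D)) / (2a) = (-0.235 +/- 1.97667) / (-1.926).
  z_1 = (-0.235 + 1.97667) / (-1.926) = -0.9043,   |z_1| = 0.9043.
  z_2 = (-0.235 - 1.97667) / (-1.926) = 1.1483,   |z_2| = 1.1483.
Moduli of all roots: 0.9043, 1.1483.
All moduli strictly greater than 1? No.
Verdict: Not stationary.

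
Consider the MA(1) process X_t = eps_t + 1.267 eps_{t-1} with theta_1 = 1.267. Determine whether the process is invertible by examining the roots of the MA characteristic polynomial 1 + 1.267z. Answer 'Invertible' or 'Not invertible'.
\text{Not invertible}

The MA(q) characteristic polynomial is P(z) = 1 + 1.267z.
Invertibility requires all roots to lie outside the unit circle, i.e. |z| > 1 for every root.
This is linear in z: 1 + (1.267) z = 0  =>  z = -1/(1.267) = -0.789266,  |z| = 0.789266.
Moduli of all roots: 0.7893.
All moduli strictly greater than 1? No.
Verdict: Not invertible.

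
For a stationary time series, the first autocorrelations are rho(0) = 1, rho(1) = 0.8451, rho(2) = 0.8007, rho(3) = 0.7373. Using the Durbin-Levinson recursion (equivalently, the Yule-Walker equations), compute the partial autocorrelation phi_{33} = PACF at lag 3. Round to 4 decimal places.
\phi_{33} = 0.0372

The PACF at lag k is phi_{kk}, the last component of the solution
to the Yule-Walker system G_k phi = r_k where
  (G_k)_{ij} = rho(|i - j|), (r_k)_i = rho(i), i,j = 1..k.
Equivalently, Durbin-Levinson gives phi_{kk} iteratively:
  phi_{11} = rho(1)
  phi_{kk} = [rho(k) - sum_{j=1..k-1} phi_{k-1,j} rho(k-j)]
            / [1 - sum_{j=1..k-1} phi_{k-1,j} rho(j)],
  phi_{k,j} = phi_{k-1,j} - phi_{kk} phi_{k-1,k-j},  j = 1..k-1.
Step k = 1:
  phi_11 = rho(1) = 0.8451.
Step k = 2:
  phi_22 = [rho(2) - phi_11 rho(1)] / [1 - phi_11 rho(1)] = [0.8007 - (0.8451)(0.8451)] / [1 - (0.8451)(0.8451)]
         = 0.08650599 / 0.28580599 = 0.302674.
  Update: phi_21 = phi_11 - phi_22 phi_11 = 0.8451 - (0.302674)(0.8451) = 0.58931.
Step k = 3:
  phi_33 = [rho(3) - phi_21 rho(2) - phi_22 rho(1)] / [1 - phi_21 rho(1) - phi_22 rho(2)]
    numerator   = 0.7373 - (0.58931)(0.8007) - (0.302674)(0.8451) = 0.00964955
    denominator = 1 - (0.58931)(0.8451) - (0.302674)(0.8007) = 0.25962289
  phi_33 = 0.00964955 / 0.25962289 = 0.0372.
Therefore phi_{33} = 0.0372.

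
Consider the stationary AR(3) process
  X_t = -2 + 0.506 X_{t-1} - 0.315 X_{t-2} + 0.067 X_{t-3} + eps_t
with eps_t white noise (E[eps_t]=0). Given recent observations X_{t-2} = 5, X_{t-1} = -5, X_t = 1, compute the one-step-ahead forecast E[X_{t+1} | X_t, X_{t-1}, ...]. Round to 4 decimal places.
E[X_{t+1} \mid \mathcal F_t] = 0.4160

For an AR(p) model X_t = c + sum_i phi_i X_{t-i} + eps_t, the
one-step-ahead conditional mean is
  E[X_{t+1} | X_t, ...] = c + sum_i phi_i X_{t+1-i}.
Substitute known values:
  E[X_{t+1} | ...] = -2 + (0.506) * (1) + (-0.315) * (-5) + (0.067) * (5)
                   = 0.4160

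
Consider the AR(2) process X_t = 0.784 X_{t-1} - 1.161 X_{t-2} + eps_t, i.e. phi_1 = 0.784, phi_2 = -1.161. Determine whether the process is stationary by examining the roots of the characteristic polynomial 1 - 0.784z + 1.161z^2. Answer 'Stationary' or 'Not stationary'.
\text{Not stationary}

The AR(p) characteristic polynomial is P(z) = 1 - 0.784z + 1.161z^2.
Stationarity requires all roots to lie outside the unit circle, i.e. |z| > 1 for every root.
Set 1 + (-0.784) z + (1.161) z^2 = 0, i.e. a z^2 + b z + c = 0 with a = 1.161, b = -0.784, c = 1.
Discriminant D = b^2 - 4ac = (-0.784)^2 - 4*(1.161)*1 = 0.614656 - (4.644) = -4.029344.
D < 0, so the roots are the complex-conjugate pair z = (-b +/- i sqrt(-D)) / (2a) = 0.3376 +/- 0.8645i.
For a conjugate pair |z|^2 = z * conj(z) = (product of roots) = c/a = 1/(1.161) = 0.861326, so |z| = sqrt(0.861326) = 0.9281 for both roots.
Moduli of all roots: 0.9281, 0.9281.
All moduli strictly greater than 1? No.
Verdict: Not stationary.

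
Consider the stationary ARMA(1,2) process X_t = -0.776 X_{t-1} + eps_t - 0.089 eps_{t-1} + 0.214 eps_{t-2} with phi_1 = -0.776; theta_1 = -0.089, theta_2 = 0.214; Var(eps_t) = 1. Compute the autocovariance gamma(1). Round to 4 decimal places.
\gamma(1) = -3.1593

Multiply the model equation by X_{t-k} and take expectations. With theta_0 = psi_0 = 1 and psi_j the MA(infinity) weights, this gives
  gamma(k) - sum_i phi_i gamma(k-i) = c_k,
  c_k = sigma^2 * sum_{j=k..q} theta_j psi_{j-k}   (c_k = 0 for k > q),
using gamma(-m) = gamma(m).
psi-weights needed (psi_j = theta_j + sum_i phi_i psi_{j-i}):
  psi_1 = theta_1 + phi_1 = -0.089 + (-0.776) = -0.865
  psi_2 = theta_2 + phi_1 psi_1 = 0.214 + (-0.776)(-0.865) = 0.88524
Right-hand sides:
  c_0 = sigma^2 (1 + theta_1 psi_1 + theta_2 psi_2) = 1 * (1 + (-0.089)(-0.865) + (0.214)(0.88524)) = 1 * 1.266426 = 1.266426
  c_1 = sigma^2 (theta_1 + theta_2 psi_1) = 1 * (-0.089 + (0.214)(-0.865)) = -0.27411
  c_2 = sigma^2 theta_2 = 1 * (0.214) = 0.214
Equations for k = 0 and k = 1 (AR order 1):
  gamma(0) = phi_1 gamma(1) + c_0
  gamma(1) = phi_1 gamma(0) + c_1
Substituting the second into the first: gamma(0) (1 - phi_1^2) = c_0 + phi_1 c_1, so
  gamma(0) = (c_0 + phi_1 c_1) / (1 - phi_1^2) = (1.266426 + (-0.776)(-0.27411)) / (1 - (-0.776)^2) = 1.479136 / 0.397824 = 3.718066.
  gamma(1) = phi_1 gamma(0) + c_1 = (-0.776)(3.718066) + (-0.27411) = -3.159329.
Therefore gamma(1) = -3.1593 (to 4 decimal places).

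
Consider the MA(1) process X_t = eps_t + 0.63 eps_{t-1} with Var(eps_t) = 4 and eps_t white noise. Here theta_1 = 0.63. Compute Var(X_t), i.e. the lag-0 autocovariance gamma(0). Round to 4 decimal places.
\gamma(0) = 5.5876

For an MA(q) process X_t = eps_t + sum_i theta_i eps_{t-i} with
Var(eps_t) = sigma^2, the variance is
  gamma(0) = sigma^2 * (1 + sum_i theta_i^2).
  sum_i theta_i^2 = (0.63)^2 = 0.3969.
  gamma(0) = 4 * (1 + 0.3969) = 4 * 1.3969 = 5.5876.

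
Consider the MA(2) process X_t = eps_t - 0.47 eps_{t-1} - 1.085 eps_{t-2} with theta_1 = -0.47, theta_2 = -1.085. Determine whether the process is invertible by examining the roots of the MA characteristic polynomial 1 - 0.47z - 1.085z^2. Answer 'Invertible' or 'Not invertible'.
\text{Not invertible}

The MA(q) characteristic polynomial is P(z) = 1 - 0.47z - 1.085z^2.
Invertibility requires all roots to lie outside the unit circle, i.e. |z| > 1 for every root.
Set 1 + (-0.47) z + (-1.085) z^2 = 0, i.e. a z^2 + b z + c = 0 with a = -1.085, b = -0.47, c = 1.
Discriminant D = b^2 - 4ac = (-0.47)^2 - 4*(-1.085)*1 = 0.2209 - (-4.34) = 4.5609.
D >= 0, so the roots are real: z = (-b +/- sqrt(D)) / (2a) = (0.47 +/- 2.135626) / (-2.17).
  z_1 = (0.47 + 2.135626) / (-2.17) = -1.2007,   |z_1| = 1.2007.
  z_2 = (0.47 - 2.135626) / (-2.17) = 0.7676,   |z_2| = 0.7676.
Moduli of all roots: 1.2007, 0.7676.
All moduli strictly greater than 1? No.
Verdict: Not invertible.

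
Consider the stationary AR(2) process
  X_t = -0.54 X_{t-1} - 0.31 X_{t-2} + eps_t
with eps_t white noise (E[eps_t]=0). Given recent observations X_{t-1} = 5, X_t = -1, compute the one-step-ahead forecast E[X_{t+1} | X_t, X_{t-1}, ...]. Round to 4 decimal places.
E[X_{t+1} \mid \mathcal F_t] = -1.0100

For an AR(p) model X_t = c + sum_i phi_i X_{t-i} + eps_t, the
one-step-ahead conditional mean is
  E[X_{t+1} | X_t, ...] = c + sum_i phi_i X_{t+1-i}.
Substitute known values:
  E[X_{t+1} | ...] = (-0.54) * (-1) + (-0.31) * (5)
                   = -1.0100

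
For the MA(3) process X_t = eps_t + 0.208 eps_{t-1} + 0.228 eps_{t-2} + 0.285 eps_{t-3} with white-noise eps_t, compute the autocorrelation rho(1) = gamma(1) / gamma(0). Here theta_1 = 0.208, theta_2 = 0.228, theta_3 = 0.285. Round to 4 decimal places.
\rho(1) = 0.2723

For an MA(q) process with theta_0 = 1, the autocovariance is
  gamma(k) = sigma^2 * sum_{i=0..q-k} theta_i * theta_{i+k},
and rho(k) = gamma(k) / gamma(0). Sigma^2 cancels.
  numerator   = (1)*(0.208) + (0.208)*(0.228) + (0.228)*(0.285) = 0.320404.
  denominator = (1)^2 + (0.208)^2 + (0.228)^2 + (0.285)^2 = 1.176473.
  rho(1) = 0.320404 / 1.176473 = 0.2723.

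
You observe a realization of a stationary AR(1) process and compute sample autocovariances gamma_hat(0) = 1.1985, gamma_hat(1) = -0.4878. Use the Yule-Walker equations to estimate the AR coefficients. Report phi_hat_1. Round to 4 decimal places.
\hat\phi_{1} = -0.4070

The Yule-Walker equations for an AR(p) process read, in matrix form,
  Gamma_p phi = r_p,   with   (Gamma_p)_{ij} = gamma(|i - j|),
                       (r_p)_i = gamma(i),   i,j = 1..p.
Substitute the sample gammas (Toeplitz matrix and right-hand side of size 1):
  Gamma_p = [[1.1985]]
  r_p     = [-0.4878]
With p = 1 this is the single equation gamma(0) phi_1 = gamma(1):
  phi_hat_1 = gamma(1) / gamma(0) = -0.4878 / 1.1985 = -0.4070.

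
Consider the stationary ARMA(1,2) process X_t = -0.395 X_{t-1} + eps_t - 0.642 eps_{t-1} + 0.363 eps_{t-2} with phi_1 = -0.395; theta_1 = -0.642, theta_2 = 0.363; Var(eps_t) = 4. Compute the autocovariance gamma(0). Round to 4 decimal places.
\gamma(0) = 11.1306

Multiply the model equation by X_{t-k} and take expectations. With theta_0 = psi_0 = 1 and psi_j the MA(infinity) weights, this gives
  gamma(k) - sum_i phi_i gamma(k-i) = c_k,
  c_k = sigma^2 * sum_{j=k..q} theta_j psi_{j-k}   (c_k = 0 for k > q),
using gamma(-m) = gamma(m).
psi-weights needed (psi_j = theta_j + sum_i phi_i psi_{j-i}):
  psi_1 = theta_1 + phi_1 = -0.642 + (-0.395) = -1.037
  psi_2 = theta_2 + phi_1 psi_1 = 0.363 + (-0.395)(-1.037) = 0.772615
Right-hand sides:
  c_0 = sigma^2 (1 + theta_1 psi_1 + theta_2 psi_2) = 4 * (1 + (-0.642)(-1.037) + (0.363)(0.772615)) = 4 * 1.946213 = 7.784853
  c_1 = sigma^2 (theta_1 + theta_2 psi_1) = 4 * (-0.642 + (0.363)(-1.037)) = -4.073724
  c_2 = sigma^2 theta_2 = 4 * (0.363) = 1.452
Equations for k = 0 and k = 1 (AR order 1):
  gamma(0) = phi_1 gamma(1) + c_0
  gamma(1) = phi_1 gamma(0) + c_1
Substituting the second into the first: gamma(0) (1 - phi_1^2) = c_0 + phi_1 c_1, so
  gamma(0) = (c_0 + phi_1 c_1) / (1 - phi_1^2) = (7.784853 + (-0.395)(-4.073724)) / (1 - (-0.395)^2) = 9.393974 / 0.843975 = 11.130631.
Therefore gamma(0) = 11.1306 (to 4 decimal places).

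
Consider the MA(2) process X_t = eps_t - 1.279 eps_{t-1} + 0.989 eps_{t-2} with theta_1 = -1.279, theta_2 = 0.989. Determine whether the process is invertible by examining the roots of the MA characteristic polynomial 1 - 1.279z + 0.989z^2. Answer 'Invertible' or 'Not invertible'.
\text{Invertible}

The MA(q) characteristic polynomial is P(z) = 1 - 1.279z + 0.989z^2.
Invertibility requires all roots to lie outside the unit circle, i.e. |z| > 1 for every root.
Set 1 + (-1.279) z + (0.989) z^2 = 0, i.e. a z^2 + b z + c = 0 with a = 0.989, b = -1.279, c = 1.
Discriminant D = b^2 - 4ac = (-1.279)^2 - 4*(0.989)*1 = 1.635841 - (3.956) = -2.320159.
D < 0, so the roots are the complex-conjugate pair z = (-b +/- i sqrt(-D)) / (2a) = 0.6466 +/- 0.7701i.
For a conjugate pair |z|^2 = z * conj(z) = (product of roots) = c/a = 1/(0.989) = 1.011122, so |z| = sqrt(1.011122) = 1.0055 for both roots.
Moduli of all roots: 1.0055, 1.0055.
All moduli strictly greater than 1? Yes.
Verdict: Invertible.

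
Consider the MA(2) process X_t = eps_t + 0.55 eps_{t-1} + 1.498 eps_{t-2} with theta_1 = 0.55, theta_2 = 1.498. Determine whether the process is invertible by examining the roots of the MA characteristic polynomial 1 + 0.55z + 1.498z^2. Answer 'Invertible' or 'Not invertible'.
\text{Not invertible}

The MA(q) characteristic polynomial is P(z) = 1 + 0.55z + 1.498z^2.
Invertibility requires all roots to lie outside the unit circle, i.e. |z| > 1 for every root.
Set 1 + (0.55) z + (1.498) z^2 = 0, i.e. a z^2 + b z + c = 0 with a = 1.498, b = 0.55, c = 1.
Discriminant D = b^2 - 4ac = (0.55)^2 - 4*(1.498)*1 = 0.3025 - (5.992) = -5.6895.
D < 0, so the roots are the complex-conjugate pair z = (-b +/- i sqrt(-D)) / (2a) = -0.1836 +/- 0.7962i.
For a conjugate pair |z|^2 = z * conj(z) = (product of roots) = c/a = 1/(1.498) = 0.667557, so |z| = sqrt(0.667557) = 0.817 for both roots.
Moduli of all roots: 0.8170, 0.8170.
All moduli strictly greater than 1? No.
Verdict: Not invertible.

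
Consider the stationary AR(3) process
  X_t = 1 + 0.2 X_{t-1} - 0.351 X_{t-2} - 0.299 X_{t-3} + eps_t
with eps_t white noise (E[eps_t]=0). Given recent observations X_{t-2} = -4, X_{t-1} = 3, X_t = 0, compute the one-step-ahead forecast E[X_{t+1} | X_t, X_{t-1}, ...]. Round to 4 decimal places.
E[X_{t+1} \mid \mathcal F_t] = 1.1430

For an AR(p) model X_t = c + sum_i phi_i X_{t-i} + eps_t, the
one-step-ahead conditional mean is
  E[X_{t+1} | X_t, ...] = c + sum_i phi_i X_{t+1-i}.
Substitute known values:
  E[X_{t+1} | ...] = 1 + (0.2) * (0) + (-0.351) * (3) + (-0.299) * (-4)
                   = 1.1430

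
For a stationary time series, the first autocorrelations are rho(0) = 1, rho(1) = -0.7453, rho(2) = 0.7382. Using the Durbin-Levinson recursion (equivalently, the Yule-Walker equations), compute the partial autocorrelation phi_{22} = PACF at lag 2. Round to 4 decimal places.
\phi_{22} = 0.4111

The PACF at lag k is phi_{kk}, the last component of the solution
to the Yule-Walker system G_k phi = r_k where
  (G_k)_{ij} = rho(|i - j|), (r_k)_i = rho(i), i,j = 1..k.
Equivalently, Durbin-Levinson gives phi_{kk} iteratively:
  phi_{11} = rho(1)
  phi_{kk} = [rho(k) - sum_{j=1..k-1} phi_{k-1,j} rho(k-j)]
            / [1 - sum_{j=1..k-1} phi_{k-1,j} rho(j)],
  phi_{k,j} = phi_{k-1,j} - phi_{kk} phi_{k-1,k-j},  j = 1..k-1.
Step k = 1:
  phi_11 = rho(1) = -0.7453.
Step k = 2:
  phi_22 = [rho(2) - phi_11 rho(1)] / [1 - phi_11 rho(1)] = [0.7382 - (-0.7453)(-0.7453)] / [1 - (-0.7453)(-0.7453)]
         = 0.18272791 / 0.44452791 = 0.4111.
Therefore phi_{22} = 0.4111.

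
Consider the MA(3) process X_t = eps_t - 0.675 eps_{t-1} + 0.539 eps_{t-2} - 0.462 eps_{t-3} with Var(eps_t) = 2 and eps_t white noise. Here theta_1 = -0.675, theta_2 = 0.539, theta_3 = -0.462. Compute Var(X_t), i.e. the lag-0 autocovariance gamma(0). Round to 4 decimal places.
\gamma(0) = 3.9192

For an MA(q) process X_t = eps_t + sum_i theta_i eps_{t-i} with
Var(eps_t) = sigma^2, the variance is
  gamma(0) = sigma^2 * (1 + sum_i theta_i^2).
  sum_i theta_i^2 = (-0.675)^2 + (0.539)^2 + (-0.462)^2 = 0.455625 + 0.290521 + 0.213444 = 0.95959.
  gamma(0) = 2 * (1 + 0.95959) = 2 * 1.95959 = 3.91918, which rounds to 3.9192.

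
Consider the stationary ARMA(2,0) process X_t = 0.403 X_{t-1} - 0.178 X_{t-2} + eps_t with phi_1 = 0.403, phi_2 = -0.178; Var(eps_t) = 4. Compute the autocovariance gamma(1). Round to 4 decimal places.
\gamma(1) = 1.6005

Multiply the model equation by X_{t-k} and take expectations. With theta_0 = psi_0 = 1 and psi_j the MA(infinity) weights, this gives
  gamma(k) - sum_i phi_i gamma(k-i) = c_k,
  c_k = sigma^2 * sum_{j=k..q} theta_j psi_{j-k}   (c_k = 0 for k > q),
using gamma(-m) = gamma(m).
Pure AR (q = 0): c_0 = sigma^2 = 4, c_k = 0 for k >= 1.
Equations for k = 0, 1, 2 (AR order 2, c_2 = 0):
  (E0) gamma(0) = phi_1 gamma(1) + phi_2 gamma(2) + c_0
  (E1) gamma(1) = phi_1 gamma(0) + phi_2 gamma(1) + c_1
  (E2) gamma(2) = phi_1 gamma(1) + phi_2 gamma(0)
From (E1): gamma(1) = A gamma(0) + B with
  A = phi_1 / (1 - phi_2) = 0.403 / 1.178 = 0.342105,   B = c_1 / (1 - phi_2) = 0 / 1.178 = 0.
Insert (E2) into (E0): gamma(0) (1 - phi_2^2) = phi_1 (1 + phi_2) gamma(1) + c_0.
  phi_1 (1 + phi_2) = (0.403)(0.822) = 0.331266,   1 - phi_2^2 = 0.968316.
Replace gamma(1) by A gamma(0) + B and collect gamma(0):
  gamma(0) [0.968316 - (0.331266)(0.342105)] = c_0 = 4
  gamma(0) * 0.854988 = 4
  gamma(0) = 4 / 0.854988 = 4.678427.
  gamma(1) = A gamma(0) = (0.342105)(4.678427) = 1.600515.
Therefore gamma(1) = 1.6005 (to 4 decimal places).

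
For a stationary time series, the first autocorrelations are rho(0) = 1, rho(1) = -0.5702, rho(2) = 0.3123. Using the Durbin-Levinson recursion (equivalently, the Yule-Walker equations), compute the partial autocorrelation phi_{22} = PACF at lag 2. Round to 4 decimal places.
\phi_{22} = -0.0190

The PACF at lag k is phi_{kk}, the last component of the solution
to the Yule-Walker system G_k phi = r_k where
  (G_k)_{ij} = rho(|i - j|), (r_k)_i = rho(i), i,j = 1..k.
Equivalently, Durbin-Levinson gives phi_{kk} iteratively:
  phi_{11} = rho(1)
  phi_{kk} = [rho(k) - sum_{j=1..k-1} phi_{k-1,j} rho(k-j)]
            / [1 - sum_{j=1..k-1} phi_{k-1,j} rho(j)],
  phi_{k,j} = phi_{k-1,j} - phi_{kk} phi_{k-1,k-j},  j = 1..k-1.
Step k = 1:
  phi_11 = rho(1) = -0.5702.
Step k = 2:
  phi_22 = [rho(2) - phi_11 rho(1)] / [1 - phi_11 rho(1)] = [0.3123 - (-0.5702)(-0.5702)] / [1 - (-0.5702)(-0.5702)]
         = -0.01282804 / 0.67487196 = -0.019.
Therefore phi_{22} = -0.0190.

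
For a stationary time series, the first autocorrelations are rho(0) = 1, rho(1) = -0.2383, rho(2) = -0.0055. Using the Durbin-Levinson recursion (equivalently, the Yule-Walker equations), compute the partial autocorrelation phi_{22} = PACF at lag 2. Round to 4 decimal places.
\phi_{22} = -0.0660

The PACF at lag k is phi_{kk}, the last component of the solution
to the Yule-Walker system G_k phi = r_k where
  (G_k)_{ij} = rho(|i - j|), (r_k)_i = rho(i), i,j = 1..k.
Equivalently, Durbin-Levinson gives phi_{kk} iteratively:
  phi_{11} = rho(1)
  phi_{kk} = [rho(k) - sum_{j=1..k-1} phi_{k-1,j} rho(k-j)]
            / [1 - sum_{j=1..k-1} phi_{k-1,j} rho(j)],
  phi_{k,j} = phi_{k-1,j} - phi_{kk} phi_{k-1,k-j},  j = 1..k-1.
Step k = 1:
  phi_11 = rho(1) = -0.2383.
Step k = 2:
  phi_22 = [rho(2) - phi_11 rho(1)] / [1 - phi_11 rho(1)] = [-0.0055 - (-0.2383)(-0.2383)] / [1 - (-0.2383)(-0.2383)]
         = -0.06228689 / 0.94321311 = -0.066.
Therefore phi_{22} = -0.0660.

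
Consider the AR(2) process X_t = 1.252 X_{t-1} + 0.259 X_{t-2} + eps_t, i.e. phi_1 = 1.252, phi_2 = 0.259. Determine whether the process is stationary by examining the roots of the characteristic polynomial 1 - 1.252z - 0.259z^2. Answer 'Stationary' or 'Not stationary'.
\text{Not stationary}

The AR(p) characteristic polynomial is P(z) = 1 - 1.252z - 0.259z^2.
Stationarity requires all roots to lie outside the unit circle, i.e. |z| > 1 for every root.
Set 1 + (-1.252) z + (-0.259) z^2 = 0, i.e. a z^2 + b z + c = 0 with a = -0.259, b = -1.252, c = 1.
Discriminant D = b^2 - 4ac = (-1.252)^2 - 4*(-0.259)*1 = 1.567504 - (-1.036) = 2.603504.
D >= 0, so the roots are real: z = (-b +/- sqrt(D)) / (2a) = (1.252 +/- 1.613538) / (-0.518).
  z_1 = (1.252 + 1.613538) / (-0.518) = -5.5319,   |z_1| = 5.5319.
  z_2 = (1.252 - 1.613538) / (-0.518) = 0.6979,   |z_2| = 0.6979.
Moduli of all roots: 5.5319, 0.6979.
All moduli strictly greater than 1? No.
Verdict: Not stationary.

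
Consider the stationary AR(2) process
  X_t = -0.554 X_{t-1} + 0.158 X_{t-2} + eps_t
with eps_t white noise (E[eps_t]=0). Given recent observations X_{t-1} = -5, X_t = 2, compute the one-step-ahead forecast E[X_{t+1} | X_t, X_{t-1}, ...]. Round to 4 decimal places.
E[X_{t+1} \mid \mathcal F_t] = -1.8980

For an AR(p) model X_t = c + sum_i phi_i X_{t-i} + eps_t, the
one-step-ahead conditional mean is
  E[X_{t+1} | X_t, ...] = c + sum_i phi_i X_{t+1-i}.
Substitute known values:
  E[X_{t+1} | ...] = (-0.554) * (2) + (0.158) * (-5)
                   = -1.8980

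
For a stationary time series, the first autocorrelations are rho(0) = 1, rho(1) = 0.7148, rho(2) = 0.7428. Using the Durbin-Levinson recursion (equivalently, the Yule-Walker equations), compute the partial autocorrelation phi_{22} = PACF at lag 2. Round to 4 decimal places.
\phi_{22} = 0.4741

The PACF at lag k is phi_{kk}, the last component of the solution
to the Yule-Walker system G_k phi = r_k where
  (G_k)_{ij} = rho(|i - j|), (r_k)_i = rho(i), i,j = 1..k.
Equivalently, Durbin-Levinson gives phi_{kk} iteratively:
  phi_{11} = rho(1)
  phi_{kk} = [rho(k) - sum_{j=1..k-1} phi_{k-1,j} rho(k-j)]
            / [1 - sum_{j=1..k-1} phi_{k-1,j} rho(j)],
  phi_{k,j} = phi_{k-1,j} - phi_{kk} phi_{k-1,k-j},  j = 1..k-1.
Step k = 1:
  phi_11 = rho(1) = 0.7148.
Step k = 2:
  phi_22 = [rho(2) - phi_11 rho(1)] / [1 - phi_11 rho(1)] = [0.7428 - (0.7148)(0.7148)] / [1 - (0.7148)(0.7148)]
         = 0.23186096 / 0.48906096 = 0.4741.
Therefore phi_{22} = 0.4741.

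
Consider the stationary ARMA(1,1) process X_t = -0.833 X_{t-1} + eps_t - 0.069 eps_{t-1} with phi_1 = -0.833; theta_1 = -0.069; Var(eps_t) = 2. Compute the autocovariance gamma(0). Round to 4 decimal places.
\gamma(0) = 7.3157

Multiply the model equation by X_{t-k} and take expectations. With theta_0 = psi_0 = 1 and psi_j the MA(infinity) weights, this gives
  gamma(k) - sum_i phi_i gamma(k-i) = c_k,
  c_k = sigma^2 * sum_{j=k..q} theta_j psi_{j-k}   (c_k = 0 for k > q),
using gamma(-m) = gamma(m).
psi-weights needed (psi_j = theta_j + sum_i phi_i psi_{j-i}):
  psi_1 = theta_1 + phi_1 = -0.069 + (-0.833) = -0.902
Right-hand sides:
  c_0 = sigma^2 (1 + theta_1 psi_1) = 2 * (1 + (-0.069)(-0.902)) = 2 * 1.062238 = 2.124476
  c_1 = sigma^2 theta_1 = 2 * (-0.069) = -0.138
  c_2 = 0
Equations for k = 0 and k = 1 (AR order 1):
  gamma(0) = phi_1 gamma(1) + c_0
  gamma(1) = phi_1 gamma(0) + c_1
Substituting the second into the first: gamma(0) (1 - phi_1^2) = c_0 + phi_1 c_1, so
  gamma(0) = (c_0 + phi_1 c_1) / (1 - phi_1^2) = (2.124476 + (-0.833)(-0.138)) / (1 - (-0.833)^2) = 2.23943 / 0.306111 = 7.315745.
Therefore gamma(0) = 7.3157 (to 4 decimal places).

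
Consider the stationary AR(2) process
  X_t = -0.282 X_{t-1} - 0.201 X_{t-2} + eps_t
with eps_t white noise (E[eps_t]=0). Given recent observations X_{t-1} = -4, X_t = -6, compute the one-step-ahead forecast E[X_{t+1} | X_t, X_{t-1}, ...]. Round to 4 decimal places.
E[X_{t+1} \mid \mathcal F_t] = 2.4960

For an AR(p) model X_t = c + sum_i phi_i X_{t-i} + eps_t, the
one-step-ahead conditional mean is
  E[X_{t+1} | X_t, ...] = c + sum_i phi_i X_{t+1-i}.
Substitute known values:
  E[X_{t+1} | ...] = (-0.282) * (-6) + (-0.201) * (-4)
                   = 2.4960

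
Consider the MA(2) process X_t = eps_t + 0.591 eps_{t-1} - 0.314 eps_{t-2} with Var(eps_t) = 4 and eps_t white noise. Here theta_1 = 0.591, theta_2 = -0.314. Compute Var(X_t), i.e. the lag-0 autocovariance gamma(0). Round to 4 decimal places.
\gamma(0) = 5.7915

For an MA(q) process X_t = eps_t + sum_i theta_i eps_{t-i} with
Var(eps_t) = sigma^2, the variance is
  gamma(0) = sigma^2 * (1 + sum_i theta_i^2).
  sum_i theta_i^2 = (0.591)^2 + (-0.314)^2 = 0.349281 + 0.098596 = 0.447877.
  gamma(0) = 4 * (1 + 0.447877) = 4 * 1.447877 = 5.791508, which rounds to 5.7915.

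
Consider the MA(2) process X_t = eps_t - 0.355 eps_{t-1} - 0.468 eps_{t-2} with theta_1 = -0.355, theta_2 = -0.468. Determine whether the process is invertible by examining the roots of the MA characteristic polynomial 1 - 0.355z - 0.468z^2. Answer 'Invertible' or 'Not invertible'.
\text{Invertible}

The MA(q) characteristic polynomial is P(z) = 1 - 0.355z - 0.468z^2.
Invertibility requires all roots to lie outside the unit circle, i.e. |z| > 1 for every root.
Set 1 + (-0.355) z + (-0.468) z^2 = 0, i.e. a z^2 + b z + c = 0 with a = -0.468, b = -0.355, c = 1.
Discriminant D = b^2 - 4ac = (-0.355)^2 - 4*(-0.468)*1 = 0.126025 - (-1.872) = 1.998025.
D >= 0, so the roots are real: z = (-b +/- sqrt(D)) / (2a) = (0.355 +/- 1.413515) / (-0.936).
  z_1 = (0.355 + 1.413515) / (-0.936) = -1.8894,   |z_1| = 1.8894.
  z_2 = (0.355 - 1.413515) / (-0.936) = 1.1309,   |z_2| = 1.1309.
Moduli of all roots: 1.8894, 1.1309.
All moduli strictly greater than 1? Yes.
Verdict: Invertible.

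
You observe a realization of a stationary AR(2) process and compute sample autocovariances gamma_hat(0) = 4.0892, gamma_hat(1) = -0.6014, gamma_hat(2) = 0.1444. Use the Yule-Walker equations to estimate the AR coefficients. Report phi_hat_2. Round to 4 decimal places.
\hat\phi_{2} = 0.0140

The Yule-Walker equations for an AR(p) process read, in matrix form,
  Gamma_p phi = r_p,   with   (Gamma_p)_{ij} = gamma(|i - j|),
                       (r_p)_i = gamma(i),   i,j = 1..p.
Substitute the sample gammas (Toeplitz matrix and right-hand side of size 2):
  Gamma_p = [[4.0892, -0.6014], [-0.6014, 4.0892]]
  r_p     = [-0.6014, 0.1444]
Written out:
  4.0892 phi_1 - 0.6014 phi_2 = -0.6014
  -0.6014 phi_1 + 4.0892 phi_2 = 0.1444
Solve by Cramer's rule:
  det = gamma(0)^2 - gamma(1)^2 = (4.0892)^2 - (-0.6014)^2 = 16.72155664 - 0.36168196 = 16.35987468
  phi_hat_1 = [gamma(1) gamma(0) - gamma(1) gamma(2)] / det = [(-0.6014)(4.0892) - (-0.6014)(0.1444)] / 16.35987468 = -2.37240272 / 16.35987468 = -0.145
  phi_hat_2 = [gamma(0) gamma(2) - gamma(1)^2] / det = [(4.0892)(0.1444) - (-0.6014)^2] / 16.35987468 = 0.22879852 / 16.35987468 = 0.014
So phi_hat = [-0.1450, 0.0140].
Therefore phi_hat_2 = 0.0140.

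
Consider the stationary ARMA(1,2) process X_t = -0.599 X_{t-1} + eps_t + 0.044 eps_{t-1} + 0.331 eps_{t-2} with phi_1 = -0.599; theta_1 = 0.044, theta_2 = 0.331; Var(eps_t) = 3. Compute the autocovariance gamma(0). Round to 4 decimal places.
\gamma(0) = 5.9835

Multiply the model equation by X_{t-k} and take expectations. With theta_0 = psi_0 = 1 and psi_j the MA(infinity) weights, this gives
  gamma(k) - sum_i phi_i gamma(k-i) = c_k,
  c_k = sigma^2 * sum_{j=k..q} theta_j psi_{j-k}   (c_k = 0 for k > q),
using gamma(-m) = gamma(m).
psi-weights needed (psi_j = theta_j + sum_i phi_i psi_{j-i}):
  psi_1 = theta_1 + phi_1 = 0.044 + (-0.599) = -0.555
  psi_2 = theta_2 + phi_1 psi_1 = 0.331 + (-0.599)(-0.555) = 0.663445
Right-hand sides:
  c_0 = sigma^2 (1 + theta_1 psi_1 + theta_2 psi_2) = 3 * (1 + (0.044)(-0.555) + (0.331)(0.663445)) = 3 * 1.19518 = 3.585541
  c_1 = sigma^2 (theta_1 + theta_2 psi_1) = 3 * (0.044 + (0.331)(-0.555)) = -0.419115
  c_2 = sigma^2 theta_2 = 3 * (0.331) = 0.993
Equations for k = 0 and k = 1 (AR order 1):
  gamma(0) = phi_1 gamma(1) + c_0
  gamma(1) = phi_1 gamma(0) + c_1
Substituting the second into the first: gamma(0) (1 - phi_1^2) = c_0 + phi_1 c_1, so
  gamma(0) = (c_0 + phi_1 c_1) / (1 - phi_1^2) = (3.585541 + (-0.599)(-0.419115)) / (1 - (-0.599)^2) = 3.836591 / 0.641199 = 5.983463.
Therefore gamma(0) = 5.9835 (to 4 decimal places).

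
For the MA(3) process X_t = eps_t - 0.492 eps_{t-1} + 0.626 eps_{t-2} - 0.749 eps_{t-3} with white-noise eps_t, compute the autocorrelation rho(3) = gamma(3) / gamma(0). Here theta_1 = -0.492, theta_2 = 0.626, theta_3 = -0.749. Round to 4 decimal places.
\rho(3) = -0.3412

For an MA(q) process with theta_0 = 1, the autocovariance is
  gamma(k) = sigma^2 * sum_{i=0..q-k} theta_i * theta_{i+k},
and rho(k) = gamma(k) / gamma(0). Sigma^2 cancels.
  numerator   = (1)*(-0.749) = -0.749.
  denominator = (1)^2 + (-0.492)^2 + (0.626)^2 + (-0.749)^2 = 2.194941.
  rho(3) = -0.749 / 2.194941 = -0.3412.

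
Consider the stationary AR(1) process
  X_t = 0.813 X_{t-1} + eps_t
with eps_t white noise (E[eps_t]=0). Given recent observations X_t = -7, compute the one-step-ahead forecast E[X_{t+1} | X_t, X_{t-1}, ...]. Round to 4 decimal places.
E[X_{t+1} \mid \mathcal F_t] = -5.6910

For an AR(p) model X_t = c + sum_i phi_i X_{t-i} + eps_t, the
one-step-ahead conditional mean is
  E[X_{t+1} | X_t, ...] = c + sum_i phi_i X_{t+1-i}.
Substitute known values:
  E[X_{t+1} | ...] = (0.813) * (-7)
                   = -5.6910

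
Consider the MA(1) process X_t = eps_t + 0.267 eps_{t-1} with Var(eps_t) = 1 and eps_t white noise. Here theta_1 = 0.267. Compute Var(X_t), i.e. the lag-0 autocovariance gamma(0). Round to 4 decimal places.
\gamma(0) = 1.0713

For an MA(q) process X_t = eps_t + sum_i theta_i eps_{t-i} with
Var(eps_t) = sigma^2, the variance is
  gamma(0) = sigma^2 * (1 + sum_i theta_i^2).
  sum_i theta_i^2 = (0.267)^2 = 0.071289.
  gamma(0) = 1 * (1 + 0.071289) = 1 * 1.071289 = 1.071289, which rounds to 1.0713.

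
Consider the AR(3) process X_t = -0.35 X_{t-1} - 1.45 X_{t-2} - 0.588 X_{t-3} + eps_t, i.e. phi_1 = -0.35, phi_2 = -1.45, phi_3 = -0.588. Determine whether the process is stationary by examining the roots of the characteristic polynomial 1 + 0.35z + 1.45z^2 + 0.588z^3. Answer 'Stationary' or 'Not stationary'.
\text{Not stationary}

The AR(p) characteristic polynomial is P(z) = 1 + 0.35z + 1.45z^2 + 0.588z^3.
Stationarity requires all roots to lie outside the unit circle, i.e. |z| > 1 for every root.
Degree 3: look for a simple real root z0 first, then factor out (1 - z/z0) and solve the remaining quadratic.
Testing z0 = -2.5: P(-2.5) = 1 + (0.35)(-2.5) + (1.45)(-2.5)^2 + (0.588)(-2.5)^3
  = 1 + (-0.875) + (9.0625) + (-9.1875) = 0.  So z_0 = -2.5 is a root, |z_0| = 2.5.
Divide out the factor (1 + 0.4 z) = (1 - z/z0) (since 1/z0 = -0.4):
  P(z) = (1 + 0.4 z)(1 + (-0.05) z + (1.47) z^2)
  [check: z-coef -0.05 - (-0.4) = 0.35; z^2-coef 1.47 - (-0.4)(-0.05) = 1.45; z^3-coef -(-0.4)(1.47) = 0.588.]
Remaining roots from the quadratic factor 1 + (-0.05) z + (1.47) z^2:
  Set 1 + (-0.05) z + (1.47) z^2 = 0, i.e. a z^2 + b z + c = 0 with a = 1.47, b = -0.05, c = 1.
  Discriminant D = b^2 - 4ac = (-0.05)^2 - 4*(1.47)*1 = 0.0025 - (5.88) = -5.8775.
  D < 0, so the roots are the complex-conjugate pair z = (-b +/- i sqrt(-D)) / (2a) = 0.017 +/- 0.8246i.
  For a conjugate pair |z|^2 = z * conj(z) = (product of roots) = c/a = 1/(1.47) = 0.680272, so |z| = sqrt(0.680272) = 0.8248 for both roots.
Moduli of all roots: 2.5000, 0.8248, 0.8248.
All moduli strictly greater than 1? No.
Verdict: Not stationary.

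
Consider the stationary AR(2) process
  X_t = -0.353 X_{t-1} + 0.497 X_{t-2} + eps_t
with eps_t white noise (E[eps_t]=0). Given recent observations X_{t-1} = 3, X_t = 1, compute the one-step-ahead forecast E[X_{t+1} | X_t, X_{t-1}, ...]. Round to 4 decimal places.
E[X_{t+1} \mid \mathcal F_t] = 1.1380

For an AR(p) model X_t = c + sum_i phi_i X_{t-i} + eps_t, the
one-step-ahead conditional mean is
  E[X_{t+1} | X_t, ...] = c + sum_i phi_i X_{t+1-i}.
Substitute known values:
  E[X_{t+1} | ...] = (-0.353) * (1) + (0.497) * (3)
                   = 1.1380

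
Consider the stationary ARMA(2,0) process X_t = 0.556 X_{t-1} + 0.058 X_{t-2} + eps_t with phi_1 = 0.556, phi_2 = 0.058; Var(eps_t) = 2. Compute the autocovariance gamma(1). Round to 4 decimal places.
\gamma(1) = 1.8177

Multiply the model equation by X_{t-k} and take expectations. With theta_0 = psi_0 = 1 and psi_j the MA(infinity) weights, this gives
  gamma(k) - sum_i phi_i gamma(k-i) = c_k,
  c_k = sigma^2 * sum_{j=k..q} theta_j psi_{j-k}   (c_k = 0 for k > q),
using gamma(-m) = gamma(m).
Pure AR (q = 0): c_0 = sigma^2 = 2, c_k = 0 for k >= 1.
Equations for k = 0, 1, 2 (AR order 2, c_2 = 0):
  (E0) gamma(0) = phi_1 gamma(1) + phi_2 gamma(2) + c_0
  (E1) gamma(1) = phi_1 gamma(0) + phi_2 gamma(1) + c_1
  (E2) gamma(2) = phi_1 gamma(1) + phi_2 gamma(0)
From (E1): gamma(1) = A gamma(0) + B with
  A = phi_1 / (1 - phi_2) = 0.556 / 0.942 = 0.590234,   B = c_1 / (1 - phi_2) = 0 / 0.942 = 0.
Insert (E2) into (E0): gamma(0) (1 - phi_2^2) = phi_1 (1 + phi_2) gamma(1) + c_0.
  phi_1 (1 + phi_2) = (0.556)(1.058) = 0.588248,   1 - phi_2^2 = 0.996636.
Replace gamma(1) by A gamma(0) + B and collect gamma(0):
  gamma(0) [0.996636 - (0.588248)(0.590234)] = c_0 = 2
  gamma(0) * 0.649432 = 2
  gamma(0) = 2 / 0.649432 = 3.079613.
  gamma(1) = A gamma(0) = (0.590234)(3.079613) = 1.817691.
Therefore gamma(1) = 1.8177 (to 4 decimal places).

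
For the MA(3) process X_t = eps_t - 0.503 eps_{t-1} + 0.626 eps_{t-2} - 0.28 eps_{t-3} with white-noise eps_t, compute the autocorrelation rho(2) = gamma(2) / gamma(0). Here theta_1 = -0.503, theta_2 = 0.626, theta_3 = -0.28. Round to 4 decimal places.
\rho(2) = 0.4450

For an MA(q) process with theta_0 = 1, the autocovariance is
  gamma(k) = sigma^2 * sum_{i=0..q-k} theta_i * theta_{i+k},
and rho(k) = gamma(k) / gamma(0). Sigma^2 cancels.
  numerator   = (1)*(0.626) + (-0.503)*(-0.28) = 0.76684.
  denominator = (1)^2 + (-0.503)^2 + (0.626)^2 + (-0.28)^2 = 1.723285.
  rho(2) = 0.76684 / 1.723285 = 0.4450.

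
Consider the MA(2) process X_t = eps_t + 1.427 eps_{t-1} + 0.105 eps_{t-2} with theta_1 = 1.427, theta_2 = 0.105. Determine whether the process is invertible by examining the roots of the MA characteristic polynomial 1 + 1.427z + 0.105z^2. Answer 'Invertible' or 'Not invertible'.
\text{Not invertible}

The MA(q) characteristic polynomial is P(z) = 1 + 1.427z + 0.105z^2.
Invertibility requires all roots to lie outside the unit circle, i.e. |z| > 1 for every root.
Set 1 + (1.427) z + (0.105) z^2 = 0, i.e. a z^2 + b z + c = 0 with a = 0.105, b = 1.427, c = 1.
Discriminant D = b^2 - 4ac = (1.427)^2 - 4*(0.105)*1 = 2.036329 - (0.42) = 1.616329.
D >= 0, so the roots are real: z = (-b +/- sqrt(D)) / (2a) = (-1.427 +/- 1.271349) / (0.21).
  z_1 = (-1.427 + 1.271349) / (0.21) = -0.7412,   |z_1| = 0.7412.
  z_2 = (-1.427 - 1.271349) / (0.21) = -12.8493,   |z_2| = 12.8493.
Moduli of all roots: 0.7412, 12.8493.
All moduli strictly greater than 1? No.
Verdict: Not invertible.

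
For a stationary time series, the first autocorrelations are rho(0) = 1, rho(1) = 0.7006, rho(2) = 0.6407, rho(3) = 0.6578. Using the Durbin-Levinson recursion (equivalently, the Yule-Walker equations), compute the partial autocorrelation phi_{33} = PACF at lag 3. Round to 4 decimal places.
\phi_{33} = 0.2899

The PACF at lag k is phi_{kk}, the last component of the solution
to the Yule-Walker system G_k phi = r_k where
  (G_k)_{ij} = rho(|i - j|), (r_k)_i = rho(i), i,j = 1..k.
Equivalently, Durbin-Levinson gives phi_{kk} iteratively:
  phi_{11} = rho(1)
  phi_{kk} = [rho(k) - sum_{j=1..k-1} phi_{k-1,j} rho(k-j)]
            / [1 - sum_{j=1..k-1} phi_{k-1,j} rho(j)],
  phi_{k,j} = phi_{k-1,j} - phi_{kk} phi_{k-1,k-j},  j = 1..k-1.
Step k = 1:
  phi_11 = rho(1) = 0.7006.
Step k = 2:
  phi_22 = [rho(2) - phi_11 rho(1)] / [1 - phi_11 rho(1)] = [0.6407 - (0.7006)(0.7006)] / [1 - (0.7006)(0.7006)]
         = 0.14985964 / 0.50915964 = 0.294327.
  Update: phi_21 = phi_11 - phi_22 phi_11 = 0.7006 - (0.294327)(0.7006) = 0.494394.
Step k = 3:
  phi_33 = [rho(3) - phi_21 rho(2) - phi_22 rho(1)] / [1 - phi_21 rho(1) - phi_22 rho(2)]
    numerator   = 0.6578 - (0.494394)(0.6407) - (0.294327)(0.7006) = 0.13483584
    denominator = 1 - (0.494394)(0.7006) - (0.294327)(0.6407) = 0.46505184
  phi_33 = 0.13483584 / 0.46505184 = 0.2899.
Therefore phi_{33} = 0.2899.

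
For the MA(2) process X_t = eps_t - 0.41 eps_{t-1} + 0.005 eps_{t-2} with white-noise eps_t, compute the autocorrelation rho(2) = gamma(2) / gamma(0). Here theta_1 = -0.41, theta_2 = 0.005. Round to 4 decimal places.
\rho(2) = 0.0043

For an MA(q) process with theta_0 = 1, the autocovariance is
  gamma(k) = sigma^2 * sum_{i=0..q-k} theta_i * theta_{i+k},
and rho(k) = gamma(k) / gamma(0). Sigma^2 cancels.
  numerator   = (1)*(0.005) = 0.005.
  denominator = (1)^2 + (-0.41)^2 + (0.005)^2 = 1.168125.
  rho(2) = 0.005 / 1.168125 = 0.0043.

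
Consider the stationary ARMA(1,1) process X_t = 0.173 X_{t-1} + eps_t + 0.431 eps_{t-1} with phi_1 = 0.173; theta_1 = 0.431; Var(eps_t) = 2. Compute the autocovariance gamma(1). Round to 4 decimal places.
\gamma(1) = 1.3381

Multiply the model equation by X_{t-k} and take expectations. With theta_0 = psi_0 = 1 and psi_j the MA(infinity) weights, this gives
  gamma(k) - sum_i phi_i gamma(k-i) = c_k,
  c_k = sigma^2 * sum_{j=k..q} theta_j psi_{j-k}   (c_k = 0 for k > q),
using gamma(-m) = gamma(m).
psi-weights needed (psi_j = theta_j + sum_i phi_i psi_{j-i}):
  psi_1 = theta_1 + phi_1 = 0.431 + (0.173) = 0.604
Right-hand sides:
  c_0 = sigma^2 (1 + theta_1 psi_1) = 2 * (1 + (0.431)(0.604)) = 2 * 1.260324 = 2.520648
  c_1 = sigma^2 theta_1 = 2 * (0.431) = 0.862
  c_2 = 0
Equations for k = 0 and k = 1 (AR order 1):
  gamma(0) = phi_1 gamma(1) + c_0
  gamma(1) = phi_1 gamma(0) + c_1
Substituting the second into the first: gamma(0) (1 - phi_1^2) = c_0 + phi_1 c_1, so
  gamma(0) = (c_0 + phi_1 c_1) / (1 - phi_1^2) = (2.520648 + (0.173)(0.862)) / (1 - (0.173)^2) = 2.669774 / 0.970071 = 2.752143.
  gamma(1) = phi_1 gamma(0) + c_1 = (0.173)(2.752143) + (0.862) = 1.338121.
Therefore gamma(1) = 1.3381 (to 4 decimal places).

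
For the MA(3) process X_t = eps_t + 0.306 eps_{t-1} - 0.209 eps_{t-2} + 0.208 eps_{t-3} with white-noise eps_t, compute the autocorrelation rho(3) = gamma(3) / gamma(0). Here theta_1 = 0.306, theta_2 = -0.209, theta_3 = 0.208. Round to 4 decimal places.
\rho(3) = 0.1762

For an MA(q) process with theta_0 = 1, the autocovariance is
  gamma(k) = sigma^2 * sum_{i=0..q-k} theta_i * theta_{i+k},
and rho(k) = gamma(k) / gamma(0). Sigma^2 cancels.
  numerator   = (1)*(0.208) = 0.208.
  denominator = (1)^2 + (0.306)^2 + (-0.209)^2 + (0.208)^2 = 1.180581.
  rho(3) = 0.208 / 1.180581 = 0.1762.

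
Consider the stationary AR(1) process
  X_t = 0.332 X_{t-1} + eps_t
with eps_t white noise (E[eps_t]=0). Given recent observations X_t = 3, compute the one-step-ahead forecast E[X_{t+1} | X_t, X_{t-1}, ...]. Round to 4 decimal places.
E[X_{t+1} \mid \mathcal F_t] = 0.9960

For an AR(p) model X_t = c + sum_i phi_i X_{t-i} + eps_t, the
one-step-ahead conditional mean is
  E[X_{t+1} | X_t, ...] = c + sum_i phi_i X_{t+1-i}.
Substitute known values:
  E[X_{t+1} | ...] = (0.332) * (3)
                   = 0.9960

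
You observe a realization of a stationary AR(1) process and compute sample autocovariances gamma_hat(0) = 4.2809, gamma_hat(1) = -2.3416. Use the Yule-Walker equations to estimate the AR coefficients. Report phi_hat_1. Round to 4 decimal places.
\hat\phi_{1} = -0.5470

The Yule-Walker equations for an AR(p) process read, in matrix form,
  Gamma_p phi = r_p,   with   (Gamma_p)_{ij} = gamma(|i - j|),
                       (r_p)_i = gamma(i),   i,j = 1..p.
Substitute the sample gammas (Toeplitz matrix and right-hand side of size 1):
  Gamma_p = [[4.2809]]
  r_p     = [-2.3416]
With p = 1 this is the single equation gamma(0) phi_1 = gamma(1):
  phi_hat_1 = gamma(1) / gamma(0) = -2.3416 / 4.2809 = -0.5470.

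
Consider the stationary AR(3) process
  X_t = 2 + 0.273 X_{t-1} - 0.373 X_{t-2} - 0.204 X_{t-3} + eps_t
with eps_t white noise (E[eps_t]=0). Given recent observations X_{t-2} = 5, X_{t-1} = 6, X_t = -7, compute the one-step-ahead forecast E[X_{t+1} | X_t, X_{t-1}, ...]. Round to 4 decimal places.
E[X_{t+1} \mid \mathcal F_t] = -3.1690

For an AR(p) model X_t = c + sum_i phi_i X_{t-i} + eps_t, the
one-step-ahead conditional mean is
  E[X_{t+1} | X_t, ...] = c + sum_i phi_i X_{t+1-i}.
Substitute known values:
  E[X_{t+1} | ...] = 2 + (0.273) * (-7) + (-0.373) * (6) + (-0.204) * (5)
                   = -3.1690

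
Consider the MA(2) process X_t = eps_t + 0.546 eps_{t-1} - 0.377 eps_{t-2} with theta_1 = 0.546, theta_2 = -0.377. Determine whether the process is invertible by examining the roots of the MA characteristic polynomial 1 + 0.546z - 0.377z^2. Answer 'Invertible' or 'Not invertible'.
\text{Invertible}

The MA(q) characteristic polynomial is P(z) = 1 + 0.546z - 0.377z^2.
Invertibility requires all roots to lie outside the unit circle, i.e. |z| > 1 for every root.
Set 1 + (0.546) z + (-0.377) z^2 = 0, i.e. a z^2 + b z + c = 0 with a = -0.377, b = 0.546, c = 1.
Discriminant D = b^2 - 4ac = (0.546)^2 - 4*(-0.377)*1 = 0.298116 - (-1.508) = 1.806116.
D >= 0, so the roots are real: z = (-b +/- sqrt(D)) / (2a) = (-0.546 +/- 1.343918) / (-0.754).
  z_1 = (-0.546 + 1.343918) / (-0.754) = -1.0582,   |z_1| = 1.0582.
  z_2 = (-0.546 - 1.343918) / (-0.754) = 2.5065,   |z_2| = 2.5065.
Moduli of all roots: 1.0582, 2.5065.
All moduli strictly greater than 1? Yes.
Verdict: Invertible.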